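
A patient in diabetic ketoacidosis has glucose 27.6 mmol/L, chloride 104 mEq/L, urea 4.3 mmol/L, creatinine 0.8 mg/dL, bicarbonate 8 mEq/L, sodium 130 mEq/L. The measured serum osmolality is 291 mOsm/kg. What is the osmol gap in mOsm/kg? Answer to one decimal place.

-0.9 mOsm/kg

Calculated osmolality = 2·Na + glucose + urea
= 2·130 + 27.6 + 4.3
= 260 + 27.60 + 4.30
= 291.9 mOsm/kg ≈ 291.9 mOsm/kg
Osmolar gap = measured − calculated = 291 − 291.9 = -0.9 mOsm/kg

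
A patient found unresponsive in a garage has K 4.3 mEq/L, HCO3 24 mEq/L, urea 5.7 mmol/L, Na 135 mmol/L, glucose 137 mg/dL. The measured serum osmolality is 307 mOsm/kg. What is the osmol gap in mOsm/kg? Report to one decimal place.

Calculated osmolality = 2·Na + glucose/18 + urea
= 2·135 + 137/18 + 5.7
= 270 + 7.61 + 5.70
= 283.31 mOsm/kg ≈ 283.3 mOsm/kg
Osmolar gap = measured − calculated = 307 − 283.3 = 23.7 mOsm/kg

23.7 mOsm/kg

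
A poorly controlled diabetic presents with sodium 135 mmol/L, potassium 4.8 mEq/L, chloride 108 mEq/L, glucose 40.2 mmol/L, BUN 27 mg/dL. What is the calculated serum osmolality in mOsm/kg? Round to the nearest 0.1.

Calculated osmolality = 2·Na + glucose + BUN/2.8
= 2·135 + 40.2 + 27/2.8
= 270 + 40.20 + 9.64
= 319.84 mOsm/kg

319.8 mOsm/kg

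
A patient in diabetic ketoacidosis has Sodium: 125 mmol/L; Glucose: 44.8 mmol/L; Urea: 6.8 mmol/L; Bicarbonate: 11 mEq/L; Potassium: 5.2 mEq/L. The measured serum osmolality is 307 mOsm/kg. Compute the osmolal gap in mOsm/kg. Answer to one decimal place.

5.4 mOsm/kg

Calculated osmolality = 2·Na + glucose + urea
= 2·125 + 44.8 + 6.8
= 250 + 44.80 + 6.80
= 301.6 mOsm/kg ≈ 301.6 mOsm/kg
Osmolar gap = measured − calculated = 307 − 301.6 = 5.4 mOsm/kg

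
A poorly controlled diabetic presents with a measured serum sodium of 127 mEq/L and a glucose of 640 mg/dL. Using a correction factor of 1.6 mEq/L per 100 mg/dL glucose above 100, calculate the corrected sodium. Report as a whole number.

136 mEq/L

Corrected Na = measured Na + 1.6 · (glucose − 100)/100
= 127 + 1.6 · (640 − 100)/100
= 127 + 8.6
= 135.6 mEq/L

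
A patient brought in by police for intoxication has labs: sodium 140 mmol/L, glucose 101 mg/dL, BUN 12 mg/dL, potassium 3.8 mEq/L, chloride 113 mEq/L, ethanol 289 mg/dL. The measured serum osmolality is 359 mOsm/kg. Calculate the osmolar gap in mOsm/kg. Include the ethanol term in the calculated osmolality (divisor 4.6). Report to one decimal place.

6.3 mOsm/kg

Calculated osmolality = 2·Na + glucose/18 + BUN/2.8 + ethanol/4.6
= 2·140 + 101/18 + 12/2.8 + 289/4.6
= 280 + 5.61 + 4.29 + 62.83
= 352.73 mOsm/kg ≈ 352.7 mOsm/kg
Osmolar gap = measured − calculated = 359 − 352.7 = 6.3 mOsm/kg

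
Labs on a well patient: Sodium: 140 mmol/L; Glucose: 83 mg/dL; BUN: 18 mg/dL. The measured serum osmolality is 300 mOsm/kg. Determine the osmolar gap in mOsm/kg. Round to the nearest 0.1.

Calculated osmolality = 2·Na + glucose/18 + BUN/2.8
= 2·140 + 83/18 + 18/2.8
= 280 + 4.61 + 6.43
= 291.04 mOsm/kg ≈ 291.0 mOsm/kg
Osmolar gap = measured − calculated = 300 − 291.0 = 9.0 mOsm/kg

9.0 mOsm/kg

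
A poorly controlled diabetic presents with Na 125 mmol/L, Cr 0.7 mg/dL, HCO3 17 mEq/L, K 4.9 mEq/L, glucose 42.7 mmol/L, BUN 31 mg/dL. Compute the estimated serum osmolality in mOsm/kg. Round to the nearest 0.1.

Calculated osmolality = 2·Na + glucose + BUN/2.8
= 2·125 + 42.7 + 31/2.8
= 250 + 42.70 + 11.07
= 303.77 mOsm/kg

303.8 mOsm/kg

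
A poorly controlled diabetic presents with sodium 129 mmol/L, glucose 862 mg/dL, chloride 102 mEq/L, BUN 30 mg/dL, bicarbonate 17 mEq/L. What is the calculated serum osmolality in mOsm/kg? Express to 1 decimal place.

316.6 mOsm/kg

Calculated osmolality = 2·Na + glucose/18 + BUN/2.8
= 2·129 + 862/18 + 30/2.8
= 258 + 47.89 + 10.71
= 316.6 mOsm/kg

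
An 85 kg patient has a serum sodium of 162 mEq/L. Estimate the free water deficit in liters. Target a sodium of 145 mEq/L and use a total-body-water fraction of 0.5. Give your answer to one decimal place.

5.0 L

TBW = 0.5 · 85 = 42.5 L
Free water deficit = TBW · (Na/145 − 1)
= 42.5 · (162/145 − 1)
= 42.5 · 0.1172
= 4.98 L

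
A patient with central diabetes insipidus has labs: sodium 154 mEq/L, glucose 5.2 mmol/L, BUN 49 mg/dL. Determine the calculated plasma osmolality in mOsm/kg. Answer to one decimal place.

330.7 mOsm/kg

Calculated osmolality = 2·Na + glucose + BUN/2.8
= 2·154 + 5.2 + 49/2.8
= 308 + 5.20 + 17.50
= 330.7 mOsm/kg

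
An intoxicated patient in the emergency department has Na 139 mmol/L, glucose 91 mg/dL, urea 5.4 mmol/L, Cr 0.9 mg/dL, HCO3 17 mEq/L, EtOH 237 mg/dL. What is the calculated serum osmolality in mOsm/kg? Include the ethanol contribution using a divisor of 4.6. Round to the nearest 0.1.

Calculated osmolality = 2·Na + glucose/18 + urea + ethanol/4.6
= 2·139 + 91/18 + 5.4 + 237/4.6
= 278 + 5.06 + 5.40 + 51.52
= 339.98 mOsm/kg

340.0 mOsm/kg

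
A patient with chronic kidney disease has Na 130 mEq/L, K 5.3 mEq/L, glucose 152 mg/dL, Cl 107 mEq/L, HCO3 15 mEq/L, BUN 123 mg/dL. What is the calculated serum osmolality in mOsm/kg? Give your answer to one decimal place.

312.4 mOsm/kg

Calculated osmolality = 2·Na + glucose/18 + BUN/2.8
= 2·130 + 152/18 + 123/2.8
= 260 + 8.44 + 43.93
= 312.37 mOsm/kg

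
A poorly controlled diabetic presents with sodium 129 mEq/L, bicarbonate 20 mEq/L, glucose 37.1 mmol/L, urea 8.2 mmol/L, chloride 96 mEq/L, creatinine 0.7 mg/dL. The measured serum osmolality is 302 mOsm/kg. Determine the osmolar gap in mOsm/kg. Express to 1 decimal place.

Calculated osmolality = 2·Na + glucose + urea
= 2·129 + 37.1 + 8.2
= 258 + 37.10 + 8.20
= 303.3 mOsm/kg ≈ 303.3 mOsm/kg
Osmolar gap = measured − calculated = 302 − 303.3 = -1.3 mOsm/kg

-1.3 mOsm/kg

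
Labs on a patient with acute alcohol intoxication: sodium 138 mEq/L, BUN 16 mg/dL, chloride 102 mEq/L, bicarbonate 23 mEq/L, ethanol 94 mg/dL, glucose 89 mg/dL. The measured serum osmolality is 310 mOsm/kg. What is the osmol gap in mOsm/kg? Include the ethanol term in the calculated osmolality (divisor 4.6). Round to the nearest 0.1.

2.9 mOsm/kg

Calculated osmolality = 2·Na + glucose/18 + BUN/2.8 + ethanol/4.6
= 2·138 + 89/18 + 16/2.8 + 94/4.6
= 276 + 4.94 + 5.71 + 20.43
= 307.08 mOsm/kg ≈ 307.1 mOsm/kg
Osmolar gap = measured − calculated = 310 − 307.1 = 2.9 mOsm/kg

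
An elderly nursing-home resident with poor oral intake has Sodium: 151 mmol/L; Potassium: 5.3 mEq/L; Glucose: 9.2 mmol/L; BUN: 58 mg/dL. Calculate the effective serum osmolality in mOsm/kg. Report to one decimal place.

311.2 mOsm/kg

Effective osmolality excludes urea (freely permeant across cell membranes):
2·Na + glucose
= 2·151 + 9.2
= 302 + 9.2
= 311.2 mOsm/kg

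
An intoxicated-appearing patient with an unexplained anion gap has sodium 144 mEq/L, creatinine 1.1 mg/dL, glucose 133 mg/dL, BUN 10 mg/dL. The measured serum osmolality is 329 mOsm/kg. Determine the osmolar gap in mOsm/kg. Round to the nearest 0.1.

30.0 mOsm/kg

Calculated osmolality = 2·Na + glucose/18 + BUN/2.8
= 2·144 + 133/18 + 10/2.8
= 288 + 7.39 + 3.57
= 298.96 mOsm/kg ≈ 299.0 mOsm/kg
Osmolar gap = measured − calculated = 329 − 299.0 = 30.0 mOsm/kg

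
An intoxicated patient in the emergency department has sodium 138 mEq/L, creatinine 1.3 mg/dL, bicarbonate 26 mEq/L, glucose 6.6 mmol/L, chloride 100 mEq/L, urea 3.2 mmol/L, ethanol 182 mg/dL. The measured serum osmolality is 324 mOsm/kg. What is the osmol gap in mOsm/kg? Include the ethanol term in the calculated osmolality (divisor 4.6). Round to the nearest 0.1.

-1.4 mOsm/kg

Calculated osmolality = 2·Na + glucose + urea + ethanol/4.6
= 2·138 + 6.6 + 3.2 + 182/4.6
= 276 + 6.60 + 3.20 + 39.57
= 325.37 mOsm/kg ≈ 325.4 mOsm/kg
Osmolar gap = measured − calculated = 324 − 325.4 = -1.4 mOsm/kg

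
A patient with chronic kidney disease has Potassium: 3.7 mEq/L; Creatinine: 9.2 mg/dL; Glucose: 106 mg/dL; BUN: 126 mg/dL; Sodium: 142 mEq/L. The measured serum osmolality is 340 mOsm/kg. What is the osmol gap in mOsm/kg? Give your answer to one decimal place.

Calculated osmolality = 2·Na + glucose/18 + BUN/2.8
= 2·142 + 106/18 + 126/2.8
= 284 + 5.89 + 45
= 334.89 mOsm/kg ≈ 334.9 mOsm/kg
Osmolar gap = measured − calculated = 340 − 334.9 = 5.1 mOsm/kg

5.1 mOsm/kg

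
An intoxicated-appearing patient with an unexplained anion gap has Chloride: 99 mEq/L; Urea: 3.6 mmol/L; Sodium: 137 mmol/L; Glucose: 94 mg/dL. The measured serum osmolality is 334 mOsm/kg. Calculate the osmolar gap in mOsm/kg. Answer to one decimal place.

51.2 mOsm/kg

Calculated osmolality = 2·Na + glucose/18 + urea
= 2·137 + 94/18 + 3.6
= 274 + 5.22 + 3.60
= 282.82 mOsm/kg ≈ 282.8 mOsm/kg
Osmolar gap = measured − calculated = 334 − 282.8 = 51.2 mOsm/kg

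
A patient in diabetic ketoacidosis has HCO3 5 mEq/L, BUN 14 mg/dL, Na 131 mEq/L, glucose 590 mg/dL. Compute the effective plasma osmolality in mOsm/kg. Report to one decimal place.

294.8 mOsm/kg

Effective osmolality excludes urea (freely permeant across cell membranes):
2·Na + glucose/18
= 2·131 + 590/18
= 262 + 32.78
= 294.78 mOsm/kg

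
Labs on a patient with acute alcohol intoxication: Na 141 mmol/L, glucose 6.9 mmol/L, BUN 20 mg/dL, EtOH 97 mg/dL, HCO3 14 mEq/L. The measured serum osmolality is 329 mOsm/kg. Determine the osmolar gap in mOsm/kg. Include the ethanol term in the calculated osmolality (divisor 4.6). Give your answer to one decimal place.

11.9 mOsm/kg

Calculated osmolality = 2·Na + glucose + BUN/2.8 + ethanol/4.6
= 2·141 + 6.9 + 20/2.8 + 97/4.6
= 282 + 6.90 + 7.14 + 21.09
= 317.13 mOsm/kg ≈ 317.1 mOsm/kg
Osmolar gap = measured − calculated = 329 − 317.1 = 11.9 mOsm/kg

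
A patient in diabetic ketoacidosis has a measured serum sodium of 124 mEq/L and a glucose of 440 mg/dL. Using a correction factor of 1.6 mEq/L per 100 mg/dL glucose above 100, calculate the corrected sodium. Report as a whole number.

Corrected Na = measured Na + 1.6 · (glucose − 100)/100
= 124 + 1.6 · (440 − 100)/100
= 124 + 5.4
= 129.4 mEq/L

129 mEq/L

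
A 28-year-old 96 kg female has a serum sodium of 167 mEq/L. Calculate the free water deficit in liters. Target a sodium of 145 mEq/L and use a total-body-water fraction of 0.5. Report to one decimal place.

7.3 L

TBW = 0.5 · 96 = 48 L
Free water deficit = TBW · (Na/145 − 1)
= 48 · (167/145 − 1)
= 48 · 0.1517
= 7.28 L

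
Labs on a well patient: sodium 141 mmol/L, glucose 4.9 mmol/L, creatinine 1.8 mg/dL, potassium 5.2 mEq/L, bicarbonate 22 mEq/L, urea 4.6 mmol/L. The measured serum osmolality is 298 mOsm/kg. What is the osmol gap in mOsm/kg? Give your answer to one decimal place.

Calculated osmolality = 2·Na + glucose + urea
= 2·141 + 4.9 + 4.6
= 282 + 4.90 + 4.60
= 291.5 mOsm/kg ≈ 291.5 mOsm/kg
Osmolar gap = measured − calculated = 298 − 291.5 = 6.5 mOsm/kg

6.5 mOsm/kg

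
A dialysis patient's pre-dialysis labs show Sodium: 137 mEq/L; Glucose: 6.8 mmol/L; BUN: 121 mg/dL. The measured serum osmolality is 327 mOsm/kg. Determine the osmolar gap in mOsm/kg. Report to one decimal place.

3.0 mOsm/kg

Calculated osmolality = 2·Na + glucose + BUN/2.8
= 2·137 + 6.8 + 121/2.8
= 274 + 6.80 + 43.21
= 324.01 mOsm/kg ≈ 324.0 mOsm/kg
Osmolar gap = measured − calculated = 327 − 324.0 = 3.0 mOsm/kg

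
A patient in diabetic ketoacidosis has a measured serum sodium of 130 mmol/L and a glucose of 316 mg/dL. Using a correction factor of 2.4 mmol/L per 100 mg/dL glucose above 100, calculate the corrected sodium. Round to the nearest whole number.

Corrected Na = measured Na + 2.4 · (glucose − 100)/100
= 130 + 2.4 · (316 − 100)/100
= 130 + 5.2
= 135.2 mmol/L

135 mmol/L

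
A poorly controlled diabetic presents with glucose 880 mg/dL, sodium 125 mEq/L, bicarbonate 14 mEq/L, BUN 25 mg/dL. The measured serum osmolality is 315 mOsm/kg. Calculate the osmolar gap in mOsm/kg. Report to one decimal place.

7.2 mOsm/kg

Calculated osmolality = 2·Na + glucose/18 + BUN/2.8
= 2·125 + 880/18 + 25/2.8
= 250 + 48.89 + 8.93
= 307.82 mOsm/kg ≈ 307.8 mOsm/kg
Osmolar gap = measured − calculated = 315 − 307.8 = 7.2 mOsm/kg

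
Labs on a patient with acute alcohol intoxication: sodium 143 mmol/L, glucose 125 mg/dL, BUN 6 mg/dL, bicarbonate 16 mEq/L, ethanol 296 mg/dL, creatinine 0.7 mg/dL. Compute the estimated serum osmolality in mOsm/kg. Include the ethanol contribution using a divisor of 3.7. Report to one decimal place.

Calculated osmolality = 2·Na + glucose/18 + BUN/2.8 + ethanol/3.7
= 2·143 + 125/18 + 6/2.8 + 296/3.7
= 286 + 6.94 + 2.14 + 80
= 375.08 mOsm/kg

375.1 mOsm/kg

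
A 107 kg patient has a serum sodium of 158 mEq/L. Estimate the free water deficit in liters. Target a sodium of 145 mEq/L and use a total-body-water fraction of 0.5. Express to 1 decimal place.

4.8 L

TBW = 0.5 · 107 = 53.5 L
Free water deficit = TBW · (Na/145 − 1)
= 53.5 · (158/145 − 1)
= 53.5 · 0.0897
= 4.8 L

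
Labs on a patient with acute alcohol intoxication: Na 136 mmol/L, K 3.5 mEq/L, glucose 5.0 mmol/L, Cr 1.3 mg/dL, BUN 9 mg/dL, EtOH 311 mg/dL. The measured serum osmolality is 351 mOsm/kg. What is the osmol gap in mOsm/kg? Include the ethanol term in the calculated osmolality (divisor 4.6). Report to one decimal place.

Calculated osmolality = 2·Na + glucose + BUN/2.8 + ethanol/4.6
= 2·136 + 5 + 9/2.8 + 311/4.6
= 272 + 5 + 3.21 + 67.61
= 347.82 mOsm/kg ≈ 347.8 mOsm/kg
Osmolar gap = measured − calculated = 351 − 347.8 = 3.2 mOsm/kg

3.2 mOsm/kg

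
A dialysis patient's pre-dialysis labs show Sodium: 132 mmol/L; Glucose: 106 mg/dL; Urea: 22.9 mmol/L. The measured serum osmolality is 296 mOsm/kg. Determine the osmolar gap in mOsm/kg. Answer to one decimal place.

Calculated osmolality = 2·Na + glucose/18 + urea
= 2·132 + 106/18 + 22.9
= 264 + 5.89 + 22.90
= 292.79 mOsm/kg ≈ 292.8 mOsm/kg
Osmolar gap = measured − calculated = 296 − 292.8 = 3.2 mOsm/kg

3.2 mOsm/kg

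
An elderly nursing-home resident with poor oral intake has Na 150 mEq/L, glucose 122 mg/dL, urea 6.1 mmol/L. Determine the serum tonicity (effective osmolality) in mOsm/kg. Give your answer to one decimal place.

Effective osmolality excludes urea (freely permeant across cell membranes):
2·Na + glucose/18
= 2·150 + 122/18
= 300 + 6.78
= 306.78 mOsm/kg

306.8 mOsm/kg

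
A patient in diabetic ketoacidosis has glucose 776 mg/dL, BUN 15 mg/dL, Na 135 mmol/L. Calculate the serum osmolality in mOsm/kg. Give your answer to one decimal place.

Calculated osmolality = 2·Na + glucose/18 + BUN/2.8
= 2·135 + 776/18 + 15/2.8
= 270 + 43.11 + 5.36
= 318.47 mOsm/kg

318.5 mOsm/kg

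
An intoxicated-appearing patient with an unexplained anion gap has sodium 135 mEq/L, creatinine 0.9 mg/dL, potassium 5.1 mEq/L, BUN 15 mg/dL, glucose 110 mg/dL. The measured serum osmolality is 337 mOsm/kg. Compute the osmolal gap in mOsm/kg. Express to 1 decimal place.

55.5 mOsm/kg

Calculated osmolality = 2·Na + glucose/18 + BUN/2.8
= 2·135 + 110/18 + 15/2.8
= 270 + 6.11 + 5.36
= 281.47 mOsm/kg ≈ 281.5 mOsm/kg
Osmolar gap = measured − calculated = 337 − 281.5 = 55.5 mOsm/kg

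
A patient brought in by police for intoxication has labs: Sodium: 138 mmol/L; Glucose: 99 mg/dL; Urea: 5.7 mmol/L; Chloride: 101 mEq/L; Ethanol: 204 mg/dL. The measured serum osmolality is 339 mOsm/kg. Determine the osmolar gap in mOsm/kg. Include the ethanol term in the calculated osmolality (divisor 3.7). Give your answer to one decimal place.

-3.3 mOsm/kg

Calculated osmolality = 2·Na + glucose/18 + urea + ethanol/3.7
= 2·138 + 99/18 + 5.7 + 204/3.7
= 276 + 5.50 + 5.70 + 55.14
= 342.34 mOsm/kg ≈ 342.3 mOsm/kg
Osmolar gap = measured − calculated = 339 − 342.3 = -3.3 mOsm/kg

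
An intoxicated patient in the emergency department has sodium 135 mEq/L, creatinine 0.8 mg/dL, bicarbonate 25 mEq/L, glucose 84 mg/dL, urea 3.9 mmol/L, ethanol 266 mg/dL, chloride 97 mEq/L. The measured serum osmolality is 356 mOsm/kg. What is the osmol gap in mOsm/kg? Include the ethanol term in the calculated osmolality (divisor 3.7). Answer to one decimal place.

5.5 mOsm/kg

Calculated osmolality = 2·Na + glucose/18 + urea + ethanol/3.7
= 2·135 + 84/18 + 3.9 + 266/3.7
= 270 + 4.67 + 3.90 + 71.89
= 350.46 mOsm/kg ≈ 350.5 mOsm/kg
Osmolar gap = measured − calculated = 356 − 350.5 = 5.5 mOsm/kg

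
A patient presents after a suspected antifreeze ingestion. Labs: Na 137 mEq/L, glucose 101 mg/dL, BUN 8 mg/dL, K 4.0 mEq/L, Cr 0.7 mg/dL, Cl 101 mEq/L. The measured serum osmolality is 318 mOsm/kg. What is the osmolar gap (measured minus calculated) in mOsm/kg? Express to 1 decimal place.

35.5 mOsm/kg

Calculated osmolality = 2·Na + glucose/18 + BUN/2.8
= 2·137 + 101/18 + 8/2.8
= 274 + 5.61 + 2.86
= 282.47 mOsm/kg ≈ 282.5 mOsm/kg
Osmolar gap = measured − calculated = 318 − 282.5 = 35.5 mOsm/kg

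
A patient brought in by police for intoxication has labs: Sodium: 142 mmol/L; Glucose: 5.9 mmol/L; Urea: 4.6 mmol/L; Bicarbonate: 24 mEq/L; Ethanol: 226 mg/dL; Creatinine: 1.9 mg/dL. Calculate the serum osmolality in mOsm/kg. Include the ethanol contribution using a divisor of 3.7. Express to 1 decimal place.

Calculated osmolality = 2·Na + glucose + urea + ethanol/3.7
= 2·142 + 5.9 + 4.6 + 226/3.7
= 284 + 5.90 + 4.60 + 61.08
= 355.58 mOsm/kg

355.6 mOsm/kg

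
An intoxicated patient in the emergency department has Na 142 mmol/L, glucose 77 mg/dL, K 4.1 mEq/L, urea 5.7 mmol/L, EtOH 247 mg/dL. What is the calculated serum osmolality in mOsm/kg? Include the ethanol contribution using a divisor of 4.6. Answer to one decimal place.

347.7 mOsm/kg

Calculated osmolality = 2·Na + glucose/18 + urea + ethanol/4.6
= 2·142 + 77/18 + 5.7 + 247/4.6
= 284 + 4.28 + 5.70 + 53.70
= 347.68 mOsm/kg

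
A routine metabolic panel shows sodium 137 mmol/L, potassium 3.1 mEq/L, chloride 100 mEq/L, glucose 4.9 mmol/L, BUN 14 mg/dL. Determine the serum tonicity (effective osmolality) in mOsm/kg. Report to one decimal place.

Effective osmolality excludes urea (freely permeant across cell membranes):
2·Na + glucose
= 2·137 + 4.9
= 274 + 4.9
= 278.9 mOsm/kg

278.9 mOsm/kg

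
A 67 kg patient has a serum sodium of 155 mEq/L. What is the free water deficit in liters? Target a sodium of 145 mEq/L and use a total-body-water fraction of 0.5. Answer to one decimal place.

2.3 L

TBW = 0.5 · 67 = 33.5 L
Free water deficit = TBW · (Na/145 − 1)
= 33.5 · (155/145 − 1)
= 33.5 · 0.069
= 2.31 L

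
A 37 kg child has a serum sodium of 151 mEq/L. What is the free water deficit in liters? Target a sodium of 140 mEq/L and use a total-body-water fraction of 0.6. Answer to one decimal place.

TBW = 0.6 · 37 = 22.2 L
Free water deficit = TBW · (Na/140 − 1)
= 22.2 · (151/140 − 1)
= 22.2 · 0.0786
= 1.74 L

1.7 L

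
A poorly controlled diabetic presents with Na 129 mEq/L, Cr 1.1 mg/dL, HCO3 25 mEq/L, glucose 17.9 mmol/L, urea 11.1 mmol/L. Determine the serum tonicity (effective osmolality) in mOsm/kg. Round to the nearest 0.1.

275.9 mOsm/kg

Effective osmolality excludes urea (freely permeant across cell membranes):
2·Na + glucose
= 2·129 + 17.9
= 258 + 17.9
= 275.9 mOsm/kg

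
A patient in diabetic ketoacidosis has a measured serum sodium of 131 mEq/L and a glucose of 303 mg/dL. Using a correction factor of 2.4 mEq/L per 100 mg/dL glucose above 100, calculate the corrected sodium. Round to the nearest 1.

Corrected Na = measured Na + 2.4 · (glucose − 100)/100
= 131 + 2.4 · (303 − 100)/100
= 131 + 4.9
= 135.9 mEq/L

136 mEq/L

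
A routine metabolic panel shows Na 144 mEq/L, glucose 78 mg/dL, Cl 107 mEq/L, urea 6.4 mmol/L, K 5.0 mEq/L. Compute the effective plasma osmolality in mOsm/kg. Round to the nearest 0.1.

Effective osmolality excludes urea (freely permeant across cell membranes):
2·Na + glucose/18
= 2·144 + 78/18
= 288 + 4.33
= 292.33 mOsm/kg

292.3 mOsm/kg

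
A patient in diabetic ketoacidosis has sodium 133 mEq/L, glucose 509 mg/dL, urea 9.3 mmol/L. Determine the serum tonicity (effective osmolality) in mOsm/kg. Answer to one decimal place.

294.3 mOsm/kg

Effective osmolality excludes urea (freely permeant across cell membranes):
2·Na + glucose/18
= 2·133 + 509/18
= 266 + 28.28
= 294.28 mOsm/kg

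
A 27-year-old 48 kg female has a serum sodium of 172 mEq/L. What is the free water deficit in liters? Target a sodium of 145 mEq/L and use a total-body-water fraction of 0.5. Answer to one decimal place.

4.5 L

TBW = 0.5 · 48 = 24 L
Free water deficit = TBW · (Na/145 − 1)
= 24 · (172/145 − 1)
= 24 · 0.1862
= 4.47 L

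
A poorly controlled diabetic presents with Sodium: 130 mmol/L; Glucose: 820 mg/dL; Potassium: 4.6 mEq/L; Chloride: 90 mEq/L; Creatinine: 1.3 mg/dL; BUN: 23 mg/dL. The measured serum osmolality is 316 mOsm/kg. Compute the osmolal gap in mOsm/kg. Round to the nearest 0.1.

2.2 mOsm/kg

Calculated osmolality = 2·Na + glucose/18 + BUN/2.8
= 2·130 + 820/18 + 23/2.8
= 260 + 45.56 + 8.21
= 313.77 mOsm/kg ≈ 313.8 mOsm/kg
Osmolar gap = measured − calculated = 316 − 313.8 = 2.2 mOsm/kg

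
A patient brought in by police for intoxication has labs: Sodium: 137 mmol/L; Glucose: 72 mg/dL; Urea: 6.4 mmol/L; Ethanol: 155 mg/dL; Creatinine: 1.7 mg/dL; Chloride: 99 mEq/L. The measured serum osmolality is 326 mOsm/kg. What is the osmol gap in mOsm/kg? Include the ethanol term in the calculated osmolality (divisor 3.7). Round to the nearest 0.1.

-0.3 mOsm/kg

Calculated osmolality = 2·Na + glucose/18 + urea + ethanol/3.7
= 2·137 + 72/18 + 6.4 + 155/3.7
= 274 + 4 + 6.40 + 41.89
= 326.29 mOsm/kg ≈ 326.3 mOsm/kg
Osmolar gap = measured − calculated = 326 − 326.3 = -0.3 mOsm/kg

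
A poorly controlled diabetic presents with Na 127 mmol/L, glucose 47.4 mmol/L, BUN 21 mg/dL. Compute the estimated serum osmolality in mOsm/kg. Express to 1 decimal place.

Calculated osmolality = 2·Na + glucose + BUN/2.8
= 2·127 + 47.4 + 21/2.8
= 254 + 47.40 + 7.50
= 308.9 mOsm/kg

308.9 mOsm/kg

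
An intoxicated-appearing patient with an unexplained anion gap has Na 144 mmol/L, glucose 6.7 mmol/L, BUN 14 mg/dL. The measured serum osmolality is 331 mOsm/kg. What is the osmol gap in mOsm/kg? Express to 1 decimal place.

31.3 mOsm/kg

Calculated osmolality = 2·Na + glucose + BUN/2.8
= 2·144 + 6.7 + 14/2.8
= 288 + 6.70 + 5
= 299.7 mOsm/kg ≈ 299.7 mOsm/kg
Osmolar gap = measured − calculated = 331 − 299.7 = 31.3 mOsm/kg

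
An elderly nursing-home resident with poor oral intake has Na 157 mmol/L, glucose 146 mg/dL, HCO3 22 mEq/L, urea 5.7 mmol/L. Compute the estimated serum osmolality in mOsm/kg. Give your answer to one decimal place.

327.8 mOsm/kg

Calculated osmolality = 2·Na + glucose/18 + urea
= 2·157 + 146/18 + 5.7
= 314 + 8.11 + 5.70
= 327.81 mOsm/kg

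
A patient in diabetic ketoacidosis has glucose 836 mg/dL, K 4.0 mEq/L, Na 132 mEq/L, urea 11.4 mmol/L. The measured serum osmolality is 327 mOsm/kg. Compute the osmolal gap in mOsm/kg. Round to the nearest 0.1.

Calculated osmolality = 2·Na + glucose/18 + urea
= 2·132 + 836/18 + 11.4
= 264 + 46.44 + 11.40
= 321.84 mOsm/kg ≈ 321.8 mOsm/kg
Osmolar gap = measured − calculated = 327 − 321.8 = 5.2 mOsm/kg

5.2 mOsm/kg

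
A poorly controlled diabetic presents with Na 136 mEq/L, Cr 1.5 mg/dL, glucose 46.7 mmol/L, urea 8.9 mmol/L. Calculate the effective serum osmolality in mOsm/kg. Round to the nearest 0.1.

Effective osmolality excludes urea (freely permeant across cell membranes):
2·Na + glucose
= 2·136 + 46.7
= 272 + 46.7
= 318.7 mOsm/kg

318.7 mOsm/kg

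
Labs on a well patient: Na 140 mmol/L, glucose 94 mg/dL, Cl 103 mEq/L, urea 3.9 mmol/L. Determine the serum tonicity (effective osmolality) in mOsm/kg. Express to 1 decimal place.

285.2 mOsm/kg

Effective osmolality excludes urea (freely permeant across cell membranes):
2·Na + glucose/18
= 2·140 + 94/18
= 280 + 5.22
= 285.22 mOsm/kg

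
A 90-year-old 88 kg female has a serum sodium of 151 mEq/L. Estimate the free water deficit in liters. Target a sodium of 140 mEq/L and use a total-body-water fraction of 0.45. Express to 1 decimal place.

3.1 L

TBW = 0.45 · 88 = 39.6 L
Free water deficit = TBW · (Na/140 − 1)
= 39.6 · (151/140 − 1)
= 39.6 · 0.0786
= 3.11 L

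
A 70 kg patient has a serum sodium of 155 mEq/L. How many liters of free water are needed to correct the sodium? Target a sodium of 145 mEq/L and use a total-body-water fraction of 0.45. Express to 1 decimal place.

TBW = 0.45 · 70 = 31.5 L
Free water deficit = TBW · (Na/145 − 1)
= 31.5 · (155/145 − 1)
= 31.5 · 0.069
= 2.17 L

2.2 L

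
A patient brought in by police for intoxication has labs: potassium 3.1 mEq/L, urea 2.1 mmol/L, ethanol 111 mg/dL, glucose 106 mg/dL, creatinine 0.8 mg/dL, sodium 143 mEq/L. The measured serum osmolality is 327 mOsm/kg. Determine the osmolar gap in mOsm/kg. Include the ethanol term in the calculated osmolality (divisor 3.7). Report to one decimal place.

3.0 mOsm/kg

Calculated osmolality = 2·Na + glucose/18 + urea + ethanol/3.7
= 2·143 + 106/18 + 2.1 + 111/3.7
= 286 + 5.89 + 2.10 + 30
= 323.99 mOsm/kg ≈ 324.0 mOsm/kg
Osmolar gap = measured − calculated = 327 − 324.0 = 3.0 mOsm/kg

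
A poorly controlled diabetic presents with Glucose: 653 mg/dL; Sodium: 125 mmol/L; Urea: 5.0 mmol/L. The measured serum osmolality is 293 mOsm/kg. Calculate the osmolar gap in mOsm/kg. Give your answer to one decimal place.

Calculated osmolality = 2·Na + glucose/18 + urea
= 2·125 + 653/18 + 5
= 250 + 36.28 + 5
= 291.28 mOsm/kg ≈ 291.3 mOsm/kg
Osmolar gap = measured − calculated = 293 − 291.3 = 1.7 mOsm/kg

1.7 mOsm/kg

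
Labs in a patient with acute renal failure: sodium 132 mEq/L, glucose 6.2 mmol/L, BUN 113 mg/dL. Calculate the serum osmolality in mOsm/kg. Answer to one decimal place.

Calculated osmolality = 2·Na + glucose + BUN/2.8
= 2·132 + 6.2 + 113/2.8
= 264 + 6.20 + 40.36
= 310.56 mOsm/kg

310.6 mOsm/kg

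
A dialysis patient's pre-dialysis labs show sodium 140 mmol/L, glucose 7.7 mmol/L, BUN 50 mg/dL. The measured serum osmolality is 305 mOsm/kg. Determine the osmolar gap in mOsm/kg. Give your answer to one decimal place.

-0.6 mOsm/kg

Calculated osmolality = 2·Na + glucose + BUN/2.8
= 2·140 + 7.7 + 50/2.8
= 280 + 7.70 + 17.86
= 305.56 mOsm/kg ≈ 305.6 mOsm/kg
Osmolar gap = measured − calculated = 305 − 305.6 = -0.6 mOsm/kg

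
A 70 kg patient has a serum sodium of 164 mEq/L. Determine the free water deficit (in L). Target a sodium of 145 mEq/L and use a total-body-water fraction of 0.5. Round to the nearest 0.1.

TBW = 0.5 · 70 = 35 L
Free water deficit = TBW · (Na/145 − 1)
= 35 · (164/145 − 1)
= 35 · 0.131
= 4.58 L

4.6 L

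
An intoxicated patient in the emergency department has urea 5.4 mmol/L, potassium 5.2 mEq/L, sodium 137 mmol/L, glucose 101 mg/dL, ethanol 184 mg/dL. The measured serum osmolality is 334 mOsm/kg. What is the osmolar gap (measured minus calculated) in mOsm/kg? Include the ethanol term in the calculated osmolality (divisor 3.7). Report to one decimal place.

-0.7 mOsm/kg

Calculated osmolality = 2·Na + glucose/18 + urea + ethanol/3.7
= 2·137 + 101/18 + 5.4 + 184/3.7
= 274 + 5.61 + 5.40 + 49.73
= 334.74 mOsm/kg ≈ 334.7 mOsm/kg
Osmolar gap = measured − calculated = 334 − 334.7 = -0.7 mOsm/kg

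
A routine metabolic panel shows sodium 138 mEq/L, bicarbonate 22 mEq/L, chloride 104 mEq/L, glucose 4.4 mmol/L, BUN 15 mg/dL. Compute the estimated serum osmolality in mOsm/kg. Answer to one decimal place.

Calculated osmolality = 2·Na + glucose + BUN/2.8
= 2·138 + 4.4 + 15/2.8
= 276 + 4.40 + 5.36
= 285.76 mOsm/kg

285.8 mOsm/kg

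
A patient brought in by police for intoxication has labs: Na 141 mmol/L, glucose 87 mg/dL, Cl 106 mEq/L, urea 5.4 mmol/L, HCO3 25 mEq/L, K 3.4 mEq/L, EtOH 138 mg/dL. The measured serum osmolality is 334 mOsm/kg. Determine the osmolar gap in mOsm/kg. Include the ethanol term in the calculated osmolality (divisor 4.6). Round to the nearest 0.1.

11.8 mOsm/kg

Calculated osmolality = 2·Na + glucose/18 + urea + ethanol/4.6
= 2·141 + 87/18 + 5.4 + 138/4.6
= 282 + 4.83 + 5.40 + 30
= 322.23 mOsm/kg ≈ 322.2 mOsm/kg
Osmolar gap = measured − calculated = 334 − 322.2 = 11.8 mOsm/kg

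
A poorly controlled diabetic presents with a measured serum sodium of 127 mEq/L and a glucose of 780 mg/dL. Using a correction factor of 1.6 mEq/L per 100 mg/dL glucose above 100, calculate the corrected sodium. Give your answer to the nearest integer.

138 mEq/L

Corrected Na = measured Na + 1.6 · (glucose − 100)/100
= 127 + 1.6 · (780 − 100)/100
= 127 + 10.9
= 137.9 mEq/L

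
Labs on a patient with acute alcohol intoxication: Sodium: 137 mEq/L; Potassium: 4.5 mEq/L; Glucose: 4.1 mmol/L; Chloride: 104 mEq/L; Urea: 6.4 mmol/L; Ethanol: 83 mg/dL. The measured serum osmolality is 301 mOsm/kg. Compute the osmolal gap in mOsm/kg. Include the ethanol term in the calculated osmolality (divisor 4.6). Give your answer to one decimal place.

Calculated osmolality = 2·Na + glucose + urea + ethanol/4.6
= 2·137 + 4.1 + 6.4 + 83/4.6
= 274 + 4.10 + 6.40 + 18.04
= 302.54 mOsm/kg ≈ 302.5 mOsm/kg
Osmolar gap = measured − calculated = 301 − 302.5 = -1.5 mOsm/kg

-1.5 mOsm/kg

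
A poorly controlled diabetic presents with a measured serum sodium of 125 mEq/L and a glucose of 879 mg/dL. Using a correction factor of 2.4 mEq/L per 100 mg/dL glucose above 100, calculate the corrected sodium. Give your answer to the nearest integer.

Corrected Na = measured Na + 2.4 · (glucose − 100)/100
= 125 + 2.4 · (879 − 100)/100
= 125 + 18.7
= 143.7 mEq/L

144 mEq/L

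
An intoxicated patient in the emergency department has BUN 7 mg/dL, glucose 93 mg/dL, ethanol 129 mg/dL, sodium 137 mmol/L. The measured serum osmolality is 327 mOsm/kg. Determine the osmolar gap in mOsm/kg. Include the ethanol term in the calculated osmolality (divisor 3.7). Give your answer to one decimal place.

Calculated osmolality = 2·Na + glucose/18 + BUN/2.8 + ethanol/3.7
= 2·137 + 93/18 + 7/2.8 + 129/3.7
= 274 + 5.17 + 2.50 + 34.86
= 316.53 mOsm/kg ≈ 316.5 mOsm/kg
Osmolar gap = measured − calculated = 327 − 316.5 = 10.5 mOsm/kg

10.5 mOsm/kg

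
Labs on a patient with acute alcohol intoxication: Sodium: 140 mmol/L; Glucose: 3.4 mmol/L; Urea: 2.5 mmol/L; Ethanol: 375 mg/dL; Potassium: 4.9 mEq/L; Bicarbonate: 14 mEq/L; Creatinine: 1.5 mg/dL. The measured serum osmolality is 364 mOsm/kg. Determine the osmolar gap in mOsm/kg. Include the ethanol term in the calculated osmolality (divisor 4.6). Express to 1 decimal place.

Calculated osmolality = 2·Na + glucose + urea + ethanol/4.6
= 2·140 + 3.4 + 2.5 + 375/4.6
= 280 + 3.40 + 2.50 + 81.52
= 367.42 mOsm/kg ≈ 367.4 mOsm/kg
Osmolar gap = measured − calculated = 364 − 367.4 = -3.4 mOsm/kg

-3.4 mOsm/kg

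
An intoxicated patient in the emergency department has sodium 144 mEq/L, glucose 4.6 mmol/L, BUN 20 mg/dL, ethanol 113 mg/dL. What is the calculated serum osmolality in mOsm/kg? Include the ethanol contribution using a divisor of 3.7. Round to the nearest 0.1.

330.3 mOsm/kg

Calculated osmolality = 2·Na + glucose + BUN/2.8 + ethanol/3.7
= 2·144 + 4.6 + 20/2.8 + 113/3.7
= 288 + 4.60 + 7.14 + 30.54
= 330.28 mOsm/kg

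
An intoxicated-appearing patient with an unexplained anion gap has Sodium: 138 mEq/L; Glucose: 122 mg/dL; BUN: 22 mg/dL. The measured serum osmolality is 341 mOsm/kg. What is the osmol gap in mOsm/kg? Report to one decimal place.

Calculated osmolality = 2·Na + glucose/18 + BUN/2.8
= 2·138 + 122/18 + 22/2.8
= 276 + 6.78 + 7.86
= 290.64 mOsm/kg ≈ 290.6 mOsm/kg
Osmolar gap = measured − calculated = 341 − 290.6 = 50.4 mOsm/kg

50.4 mOsm/kg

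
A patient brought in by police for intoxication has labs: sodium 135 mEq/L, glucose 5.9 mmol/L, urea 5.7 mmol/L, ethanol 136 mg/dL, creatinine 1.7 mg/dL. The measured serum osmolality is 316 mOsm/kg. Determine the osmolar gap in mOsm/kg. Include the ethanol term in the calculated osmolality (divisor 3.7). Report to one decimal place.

-2.4 mOsm/kg

Calculated osmolality = 2·Na + glucose + urea + ethanol/3.7
= 2·135 + 5.9 + 5.7 + 136/3.7
= 270 + 5.90 + 5.70 + 36.76
= 318.36 mOsm/kg ≈ 318.4 mOsm/kg
Osmolar gap = measured − calculated = 316 − 318.4 = -2.4 mOsm/kg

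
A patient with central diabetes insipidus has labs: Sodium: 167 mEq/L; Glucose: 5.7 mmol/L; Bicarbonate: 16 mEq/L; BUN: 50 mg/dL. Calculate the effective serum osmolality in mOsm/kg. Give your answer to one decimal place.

339.7 mOsm/kg

Effective osmolality excludes urea (freely permeant across cell membranes):
2·Na + glucose
= 2·167 + 5.7
= 334 + 5.7
= 339.7 mOsm/kg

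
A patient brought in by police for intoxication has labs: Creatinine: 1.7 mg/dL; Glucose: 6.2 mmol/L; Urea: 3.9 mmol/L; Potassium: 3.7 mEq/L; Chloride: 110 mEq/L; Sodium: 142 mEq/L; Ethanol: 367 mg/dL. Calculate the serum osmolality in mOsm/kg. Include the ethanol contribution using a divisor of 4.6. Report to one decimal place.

373.9 mOsm/kg

Calculated osmolality = 2·Na + glucose + urea + ethanol/4.6
= 2·142 + 6.2 + 3.9 + 367/4.6
= 284 + 6.20 + 3.90 + 79.78
= 373.88 mOsm/kg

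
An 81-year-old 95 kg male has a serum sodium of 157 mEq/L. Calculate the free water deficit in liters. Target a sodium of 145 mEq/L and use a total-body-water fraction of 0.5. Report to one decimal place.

3.9 L

TBW = 0.5 · 95 = 47.5 L
Free water deficit = TBW · (Na/145 − 1)
= 47.5 · (157/145 − 1)
= 47.5 · 0.0828
= 3.93 L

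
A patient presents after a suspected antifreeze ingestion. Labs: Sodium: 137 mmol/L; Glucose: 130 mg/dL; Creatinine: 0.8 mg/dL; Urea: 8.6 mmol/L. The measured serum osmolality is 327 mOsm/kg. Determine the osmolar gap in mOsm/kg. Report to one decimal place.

37.2 mOsm/kg

Calculated osmolality = 2·Na + glucose/18 + urea
= 2·137 + 130/18 + 8.6
= 274 + 7.22 + 8.60
= 289.82 mOsm/kg ≈ 289.8 mOsm/kg
Osmolar gap = measured − calculated = 327 − 289.8 = 37.2 mOsm/kg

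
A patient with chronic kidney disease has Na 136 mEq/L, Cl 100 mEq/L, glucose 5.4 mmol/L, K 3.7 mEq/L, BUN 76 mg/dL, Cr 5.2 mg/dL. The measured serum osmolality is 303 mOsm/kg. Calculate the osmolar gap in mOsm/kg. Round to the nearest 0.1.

Calculated osmolality = 2·Na + glucose + BUN/2.8
= 2·136 + 5.4 + 76/2.8
= 272 + 5.40 + 27.14
= 304.54 mOsm/kg ≈ 304.5 mOsm/kg
Osmolar gap = measured − calculated = 303 − 304.5 = -1.5 mOsm/kg

-1.5 mOsm/kg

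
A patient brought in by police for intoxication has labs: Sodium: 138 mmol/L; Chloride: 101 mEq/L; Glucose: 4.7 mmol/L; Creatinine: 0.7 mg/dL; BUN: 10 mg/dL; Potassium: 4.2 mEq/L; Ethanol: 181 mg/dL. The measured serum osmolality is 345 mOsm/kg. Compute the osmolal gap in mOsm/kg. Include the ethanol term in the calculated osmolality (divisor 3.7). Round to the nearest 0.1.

Calculated osmolality = 2·Na + glucose + BUN/2.8 + ethanol/3.7
= 2·138 + 4.7 + 10/2.8 + 181/3.7
= 276 + 4.70 + 3.57 + 48.92
= 333.19 mOsm/kg ≈ 333.2 mOsm/kg
Osmolar gap = measured − calculated = 345 − 333.2 = 11.8 mOsm/kg

11.8 mOsm/kg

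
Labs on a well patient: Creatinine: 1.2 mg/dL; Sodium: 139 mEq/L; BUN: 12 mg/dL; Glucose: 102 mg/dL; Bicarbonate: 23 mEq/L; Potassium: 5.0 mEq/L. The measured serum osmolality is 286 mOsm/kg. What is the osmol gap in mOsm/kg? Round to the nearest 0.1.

-2.0 mOsm/kg

Calculated osmolality = 2·Na + glucose/18 + BUN/2.8
= 2·139 + 102/18 + 12/2.8
= 278 + 5.67 + 4.29
= 287.96 mOsm/kg ≈ 288.0 mOsm/kg
Osmolar gap = measured − calculated = 286 − 288.0 = -2.0 mOsm/kg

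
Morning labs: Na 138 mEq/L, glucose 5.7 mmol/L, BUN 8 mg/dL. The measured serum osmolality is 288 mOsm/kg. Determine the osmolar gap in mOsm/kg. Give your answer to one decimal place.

Calculated osmolality = 2·Na + glucose + BUN/2.8
= 2·138 + 5.7 + 8/2.8
= 276 + 5.70 + 2.86
= 284.56 mOsm/kg ≈ 284.6 mOsm/kg
Osmolar gap = measured − calculated = 288 − 284.6 = 3.4 mOsm/kg

3.4 mOsm/kg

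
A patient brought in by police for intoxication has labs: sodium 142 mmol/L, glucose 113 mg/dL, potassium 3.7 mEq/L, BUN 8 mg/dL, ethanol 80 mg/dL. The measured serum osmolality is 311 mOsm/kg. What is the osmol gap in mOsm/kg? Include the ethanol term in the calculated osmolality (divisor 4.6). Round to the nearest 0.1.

0.5 mOsm/kg

Calculated osmolality = 2·Na + glucose/18 + BUN/2.8 + ethanol/4.6
= 2·142 + 113/18 + 8/2.8 + 80/4.6
= 284 + 6.28 + 2.86 + 17.39
= 310.53 mOsm/kg ≈ 310.5 mOsm/kg
Osmolar gap = measured − calculated = 311 − 310.5 = 0.5 mOsm/kg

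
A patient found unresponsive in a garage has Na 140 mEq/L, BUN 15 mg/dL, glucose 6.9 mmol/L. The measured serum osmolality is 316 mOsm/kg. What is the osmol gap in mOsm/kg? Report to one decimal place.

Calculated osmolality = 2·Na + glucose + BUN/2.8
= 2·140 + 6.9 + 15/2.8
= 280 + 6.90 + 5.36
= 292.26 mOsm/kg ≈ 292.3 mOsm/kg
Osmolar gap = measured − calculated = 316 − 292.3 = 23.7 mOsm/kg

23.7 mOsm/kg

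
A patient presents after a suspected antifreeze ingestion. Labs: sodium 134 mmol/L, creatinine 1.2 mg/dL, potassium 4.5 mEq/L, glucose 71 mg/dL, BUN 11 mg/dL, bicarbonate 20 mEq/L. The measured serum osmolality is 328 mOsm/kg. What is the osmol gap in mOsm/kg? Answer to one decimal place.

Calculated osmolality = 2·Na + glucose/18 + BUN/2.8
= 2·134 + 71/18 + 11/2.8
= 268 + 3.94 + 3.93
= 275.87 mOsm/kg ≈ 275.9 mOsm/kg
Osmolar gap = measured − calculated = 328 − 275.9 = 52.1 mOsm/kg

52.1 mOsm/kg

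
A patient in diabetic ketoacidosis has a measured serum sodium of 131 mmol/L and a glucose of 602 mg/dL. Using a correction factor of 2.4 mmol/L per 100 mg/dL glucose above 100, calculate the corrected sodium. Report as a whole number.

Corrected Na = measured Na + 2.4 · (glucose − 100)/100
= 131 + 2.4 · (602 − 100)/100
= 131 + 12
= 143 mmol/L

143 mmol/L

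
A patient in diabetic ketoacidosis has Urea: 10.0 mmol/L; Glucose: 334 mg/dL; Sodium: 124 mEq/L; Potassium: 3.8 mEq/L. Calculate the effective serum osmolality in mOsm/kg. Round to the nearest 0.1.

Effective osmolality excludes urea (freely permeant across cell membranes):
2·Na + glucose/18
= 2·124 + 334/18
= 248 + 18.56
= 266.56 mOsm/kg

266.6 mOsm/kg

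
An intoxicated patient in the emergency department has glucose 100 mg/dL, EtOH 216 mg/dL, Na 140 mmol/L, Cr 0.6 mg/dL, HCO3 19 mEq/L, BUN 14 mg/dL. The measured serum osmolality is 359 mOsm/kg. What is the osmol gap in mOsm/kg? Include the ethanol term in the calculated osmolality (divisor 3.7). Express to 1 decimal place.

Calculated osmolality = 2·Na + glucose/18 + BUN/2.8 + ethanol/3.7
= 2·140 + 100/18 + 14/2.8 + 216/3.7
= 280 + 5.56 + 5 + 58.38
= 348.94 mOsm/kg ≈ 348.9 mOsm/kg
Osmolar gap = measured − calculated = 359 − 348.9 = 10.1 mOsm/kg

10.1 mOsm/kg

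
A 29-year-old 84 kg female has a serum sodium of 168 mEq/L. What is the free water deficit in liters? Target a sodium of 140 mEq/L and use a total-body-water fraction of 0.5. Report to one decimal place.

TBW = 0.5 · 84 = 42 L
Free water deficit = TBW · (Na/140 − 1)
= 42 · (168/140 − 1)
= 42 · 0.2
= 8.4 L

8.4 L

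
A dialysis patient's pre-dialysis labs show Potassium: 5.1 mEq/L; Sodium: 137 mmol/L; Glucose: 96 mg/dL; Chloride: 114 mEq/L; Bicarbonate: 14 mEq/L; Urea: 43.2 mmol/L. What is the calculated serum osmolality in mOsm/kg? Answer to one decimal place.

322.5 mOsm/kg

Calculated osmolality = 2·Na + glucose/18 + urea
= 2·137 + 96/18 + 43.2
= 274 + 5.33 + 43.20
= 322.53 mOsm/kg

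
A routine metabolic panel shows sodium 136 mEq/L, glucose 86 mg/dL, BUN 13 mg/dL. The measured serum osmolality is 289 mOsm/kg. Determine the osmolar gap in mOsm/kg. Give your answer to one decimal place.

Calculated osmolality = 2·Na + glucose/18 + BUN/2.8
= 2·136 + 86/18 + 13/2.8
= 272 + 4.78 + 4.64
= 281.42 mOsm/kg ≈ 281.4 mOsm/kg
Osmolar gap = measured − calculated = 289 − 281.4 = 7.6 mOsm/kg

7.6 mOsm/kg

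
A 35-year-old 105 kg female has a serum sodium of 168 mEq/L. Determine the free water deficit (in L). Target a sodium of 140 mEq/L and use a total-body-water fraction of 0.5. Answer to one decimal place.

TBW = 0.5 · 105 = 52.5 L
Free water deficit = TBW · (Na/140 − 1)
= 52.5 · (168/140 − 1)
= 52.5 · 0.2
= 10.5 L

10.5 L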